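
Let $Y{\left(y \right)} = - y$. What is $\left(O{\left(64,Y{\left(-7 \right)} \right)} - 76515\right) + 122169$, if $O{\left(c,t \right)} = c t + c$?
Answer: $46166$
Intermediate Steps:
$O{\left(c,t \right)} = c + c t$
$\left(O{\left(64,Y{\left(-7 \right)} \right)} - 76515\right) + 122169 = \left(64 \left(1 - -7\right) - 76515\right) + 122169 = \left(64 \left(1 + 7\right) - 76515\right) + 122169 = \left(64 \cdot 8 - 76515\right) + 122169 = \left(512 - 76515\right) + 122169 = -76003 + 122169 = 46166$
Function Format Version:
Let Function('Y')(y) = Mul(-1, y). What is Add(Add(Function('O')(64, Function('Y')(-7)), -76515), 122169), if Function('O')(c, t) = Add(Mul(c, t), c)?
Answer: 46166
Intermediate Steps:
Function('O')(c, t) = Add(c, Mul(c, t))
Add(Add(Function('O')(64, Function('Y')(-7)), -76515), 122169) = Add(Add(Mul(64, Add(1, Mul(-1, -7))), -76515), 122169) = Add(Add(Mul(64, Add(1, 7)), -76515), 122169) = Add(Add(Mul(64, 8), -76515), 122169) = Add(Add(512, -76515), 122169) = Add(-76003, 122169) = 46166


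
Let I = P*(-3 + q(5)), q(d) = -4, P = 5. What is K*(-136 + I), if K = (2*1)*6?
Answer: -2052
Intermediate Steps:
I = -35 (I = 5*(-3 - 4) = 5*(-7) = -35)
K = 12 (K = 2*6 = 12)
K*(-136 + I) = 12*(-136 - 35) = 12*(-171) = -2052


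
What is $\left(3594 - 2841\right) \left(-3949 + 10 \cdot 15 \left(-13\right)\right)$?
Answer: $-4441947$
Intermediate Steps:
$\left(3594 - 2841\right) \left(-3949 + 10 \cdot 15 \left(-13\right)\right) = 753 \left(-3949 + 150 \left(-13\right)\right) = 753 \left(-3949 - 1950\right) = 753 \left(-5899\right) = -4441947$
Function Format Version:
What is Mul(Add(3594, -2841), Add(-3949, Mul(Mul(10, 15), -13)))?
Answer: -4441947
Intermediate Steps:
Mul(Add(3594, -2841), Add(-3949, Mul(Mul(10, 15), -13))) = Mul(753, Add(-3949, Mul(150, -13))) = Mul(753, Add(-3949, -1950)) = Mul(753, -5899) = -4441947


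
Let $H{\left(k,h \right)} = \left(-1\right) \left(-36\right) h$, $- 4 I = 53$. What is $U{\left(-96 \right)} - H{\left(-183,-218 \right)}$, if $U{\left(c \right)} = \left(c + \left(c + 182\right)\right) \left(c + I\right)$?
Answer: $\frac{17881}{2} \approx 8940.5$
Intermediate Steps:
$I = - \frac{53}{4}$ ($I = \left(- \frac{1}{4}\right) 53 = - \frac{53}{4} \approx -13.25$)
$H{\left(k,h \right)} = 36 h$
$U{\left(c \right)} = \left(182 + 2 c\right) \left(- \frac{53}{4} + c\right)$ ($U{\left(c \right)} = \left(c + \left(c + 182\right)\right) \left(c - \frac{53}{4}\right) = \left(c + \left(182 + c\right)\right) \left(- \frac{53}{4} + c\right) = \left(182 + 2 c\right) \left(- \frac{53}{4} + c\right)$)
$U{\left(-96 \right)} - H{\left(-183,-218 \right)} = \left(- \frac{4823}{2} + 2 \left(-96\right)^{2} + \frac{311}{2} \left(-96\right)\right) - 36 \left(-218\right) = \left(- \frac{4823}{2} + 2 \cdot 9216 - 14928\right) - -7848 = \left(- \frac{4823}{2} + 18432 - 14928\right) + 7848 = \frac{2185}{2} + 7848 = \frac{17881}{2}$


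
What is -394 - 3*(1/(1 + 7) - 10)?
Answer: -2915/8 ≈ -364.38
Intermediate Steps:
-394 - 3*(1/(1 + 7) - 10) = -394 - 3*(1/8 - 10) = -394 - 3*(⅛ - 10) = -394 - 3*(-79)/8 = -394 - 1*(-237/8) = -394 + 237/8 = -2915/8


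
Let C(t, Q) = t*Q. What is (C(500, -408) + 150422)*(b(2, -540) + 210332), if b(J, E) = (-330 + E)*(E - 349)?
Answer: -52708000436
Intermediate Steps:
C(t, Q) = Q*t
b(J, E) = (-349 + E)*(-330 + E) (b(J, E) = (-330 + E)*(-349 + E) = (-349 + E)*(-330 + E))
(C(500, -408) + 150422)*(b(2, -540) + 210332) = (-408*500 + 150422)*((115170 + (-540)² - 679*(-540)) + 210332) = (-204000 + 150422)*((115170 + 291600 + 366660) + 210332) = -53578*(773430 + 210332) = -53578*983762 = -52708000436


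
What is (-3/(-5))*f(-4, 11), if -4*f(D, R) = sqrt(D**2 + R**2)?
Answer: -3*sqrt(137)/20 ≈ -1.7557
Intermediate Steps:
f(D, R) = -sqrt(D**2 + R**2)/4
(-3/(-5))*f(-4, 11) = (-3/(-5))*(-sqrt((-4)**2 + 11**2)/4) = (-3*(-1/5))*(-sqrt(16 + 121)/4) = 3*(-sqrt(137)/4)/5 = -3*sqrt(137)/20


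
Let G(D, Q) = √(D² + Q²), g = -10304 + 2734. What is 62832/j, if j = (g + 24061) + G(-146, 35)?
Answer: 37005804/9711805 - 2244*√22541/9711805 ≈ 3.7757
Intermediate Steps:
g = -7570
j = 16491 + √22541 (j = (-7570 + 24061) + √((-146)² + 35²) = 16491 + √(21316 + 1225) = 16491 + √22541 ≈ 16641.)
62832/j = 62832/(16491 + √22541)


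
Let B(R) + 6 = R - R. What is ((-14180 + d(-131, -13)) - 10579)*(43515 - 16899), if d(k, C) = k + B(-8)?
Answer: -662631936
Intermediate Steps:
B(R) = -6 (B(R) = -6 + (R - R) = -6 + 0 = -6)
d(k, C) = -6 + k (d(k, C) = k - 6 = -6 + k)
((-14180 + d(-131, -13)) - 10579)*(43515 - 16899) = ((-14180 + (-6 - 131)) - 10579)*(43515 - 16899) = ((-14180 - 137) - 10579)*26616 = (-14317 - 10579)*26616 = -24896*26616 = -662631936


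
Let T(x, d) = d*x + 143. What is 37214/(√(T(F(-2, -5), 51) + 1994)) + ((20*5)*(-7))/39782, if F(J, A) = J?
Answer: -350/19891 + 37214*√2035/2035 ≈ 824.93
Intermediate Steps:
T(x, d) = 143 + d*x
37214/(√(T(F(-2, -5), 51) + 1994)) + ((20*5)*(-7))/39782 = 37214/(√((143 + 51*(-2)) + 1994)) + ((20*5)*(-7))/39782 = 37214/(√((143 - 102) + 1994)) + (100*(-7))*(1/39782) = 37214/(√(41 + 1994)) - 700*1/39782 = 37214/(√2035) - 350/19891 = 37214*(√2035/2035) - 350/19891 = 37214*√2035/2035 - 350/19891 = -350/19891 + 37214*√2035/2035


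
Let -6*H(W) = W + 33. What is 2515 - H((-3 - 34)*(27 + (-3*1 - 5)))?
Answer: 7210/3 ≈ 2403.3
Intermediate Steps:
H(W) = -11/2 - W/6 (H(W) = -(W + 33)/6 = -(33 + W)/6 = -11/2 - W/6)
2515 - H((-3 - 34)*(27 + (-3*1 - 5))) = 2515 - (-11/2 - (-3 - 34)*(27 + (-3*1 - 5))/6) = 2515 - (-11/2 - (-37)*(27 + (-3 - 5))/6) = 2515 - (-11/2 - (-37)*(27 - 8)/6) = 2515 - (-11/2 - (-37)*19/6) = 2515 - (-11/2 - ⅙*(-703)) = 2515 - (-11/2 + 703/6) = 2515 - 1*335/3 = 2515 - 335/3 = 7210/3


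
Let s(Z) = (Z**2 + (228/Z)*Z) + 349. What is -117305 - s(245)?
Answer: -177907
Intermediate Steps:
s(Z) = 577 + Z**2 (s(Z) = (Z**2 + 228) + 349 = (228 + Z**2) + 349 = 577 + Z**2)
-117305 - s(245) = -117305 - (577 + 245**2) = -117305 - (577 + 60025) = -117305 - 1*60602 = -117305 - 60602 = -177907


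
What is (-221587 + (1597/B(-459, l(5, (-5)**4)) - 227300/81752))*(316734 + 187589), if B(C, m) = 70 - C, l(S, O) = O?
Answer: -1208221756934892199/10811702 ≈ -1.1175e+11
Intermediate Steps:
(-221587 + (1597/B(-459, l(5, (-5)**4)) - 227300/81752))*(316734 + 187589) = (-221587 + (1597/(70 - 1*(-459)) - 227300/81752))*(316734 + 187589) = (-221587 + (1597/(70 + 459) - 227300*1/81752))*504323 = (-221587 + (1597/529 - 56825/20438))*504323 = (-221587 + 2579061/10811702)*504323 = -2395730032013/10811702*504323 = -1208221756934892199/10811702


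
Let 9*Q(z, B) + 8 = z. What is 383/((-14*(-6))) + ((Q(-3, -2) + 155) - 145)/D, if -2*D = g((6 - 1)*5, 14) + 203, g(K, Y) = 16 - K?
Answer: 109241/24444 ≈ 4.4690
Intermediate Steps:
Q(z, B) = -8/9 + z/9
D = -97 (D = -((16 - (6 - 1)*5) + 203)/2 = -((16 - 5*5) + 203)/2 = -((16 - 1*25) + 203)/2 = -((16 - 25) + 203)/2 = -(-9 + 203)/2 = -½*194 = -97)
383/((-14*(-6))) + ((Q(-3, -2) + 155) - 145)/D = 383/((-14*(-6))) + (((-8/9 + (⅑)*(-3)) + 155) - 145)/(-97) = 383/84 + (((-8/9 - ⅓) + 155) - 145)*(-1/97) = 383*(1/84) + ((-11/9 + 155) - 145)*(-1/97) = 383/84 + (1384/9 - 145)*(-1/97) = 383/84 + (79/9)*(-1/97) = 383/84 - 79/873 = 109241/24444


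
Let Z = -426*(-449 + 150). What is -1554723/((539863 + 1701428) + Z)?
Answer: -172747/263185 ≈ -0.65637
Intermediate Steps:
Z = 127374 (Z = -426*(-299) = 127374)
-1554723/((539863 + 1701428) + Z) = -1554723/((539863 + 1701428) + 127374) = -1554723/(2241291 + 127374) = -1554723/2368665 = -1554723*1/2368665 = -172747/263185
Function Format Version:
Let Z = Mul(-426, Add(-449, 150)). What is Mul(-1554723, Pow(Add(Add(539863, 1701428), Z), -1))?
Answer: Rational(-172747, 263185) ≈ -0.65637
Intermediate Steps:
Z = 127374 (Z = Mul(-426, -299) = 127374)
Mul(-1554723, Pow(Add(Add(539863, 1701428), Z), -1)) = Mul(-1554723, Pow(Add(Add(539863, 1701428), 127374), -1)) = Mul(-1554723, Pow(Add(2241291, 127374), -1)) = Mul(-1554723, Pow(2368665, -1)) = Mul(-1554723, Rational(1, 2368665)) = Rational(-172747, 263185)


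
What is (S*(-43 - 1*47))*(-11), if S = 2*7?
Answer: 13860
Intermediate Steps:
S = 14
(S*(-43 - 1*47))*(-11) = (14*(-43 - 1*47))*(-11) = (14*(-43 - 47))*(-11) = (14*(-90))*(-11) = -1260*(-11) = 13860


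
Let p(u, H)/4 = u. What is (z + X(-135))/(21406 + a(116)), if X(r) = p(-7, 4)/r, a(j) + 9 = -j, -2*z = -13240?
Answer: 893728/2872935 ≈ 0.31109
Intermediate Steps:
z = 6620 (z = -1/2*(-13240) = 6620)
p(u, H) = 4*u
a(j) = -9 - j
X(r) = -28/r (X(r) = (4*(-7))/r = -28/r)
(z + X(-135))/(21406 + a(116)) = (6620 - 28/(-135))/(21406 + (-9 - 1*116)) = (6620 - 28*(-1/135))/(21406 + (-9 - 116)) = (6620 + 28/135)/(21406 - 125) = (893728/135)/21281 = (893728/135)*(1/21281) = 893728/2872935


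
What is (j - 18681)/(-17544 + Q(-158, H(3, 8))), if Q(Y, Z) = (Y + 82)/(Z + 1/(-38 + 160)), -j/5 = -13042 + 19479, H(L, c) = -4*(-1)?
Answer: 12436737/4294144 ≈ 2.8962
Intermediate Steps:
H(L, c) = 4
j = -32185 (j = -5*(-13042 + 19479) = -5*6437 = -32185)
Q(Y, Z) = (82 + Y)/(1/122 + Z) (Q(Y, Z) = (82 + Y)/(Z + 1/122) = (82 + Y)/(1/122 + Z))
(j - 18681)/(-17544 + Q(-158, H(3, 8))) = (-32185 - 18681)/(-17544 + 122*(82 - 158)/(1 + 122*4)) = -50866/(-17544 + 122*(-76)/(1 + 488)) = -50866/(-17544 + 122*(-76)/489) = -50866/(-17544 + 122*(1/489)*(-76)) = -50866/(-17544 - 9272/489) = -50866/(-8588288/489) = -50866*(-489/8588288) = 12436737/4294144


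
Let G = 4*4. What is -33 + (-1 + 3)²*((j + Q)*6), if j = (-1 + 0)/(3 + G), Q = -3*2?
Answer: -3387/19 ≈ -178.26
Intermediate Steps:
G = 16
Q = -6
j = -1/19 (j = (-1 + 0)/(3 + 16) = -1/19 ≈ -0.052632)
-33 + (-1 + 3)²*((j + Q)*6) = -33 + (-1 + 3)²*((-1/19 - 6)*6) = -33 + 2²*(-115/19*6) = -33 + 4*(-690/19) = -33 - 2760/19 = -3387/19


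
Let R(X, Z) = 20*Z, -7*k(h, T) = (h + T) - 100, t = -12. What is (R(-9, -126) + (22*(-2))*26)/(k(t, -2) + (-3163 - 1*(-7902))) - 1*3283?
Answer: -109306869/33287 ≈ -3283.8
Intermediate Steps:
k(h, T) = 100/7 - T/7 - h/7 (k(h, T) = -((h + T) - 100)/7 = -((T + h) - 100)/7 = -(-100 + T + h)/7 = 100/7 - T/7 - h/7)
(R(-9, -126) + (22*(-2))*26)/(k(t, -2) + (-3163 - 1*(-7902))) - 1*3283 = (20*(-126) + (22*(-2))*26)/((100/7 - ⅐*(-2) - ⅐*(-12)) + (-3163 - 1*(-7902))) - 1*3283 = (-2520 - 44*26)/((100/7 + 2/7 + 12/7) + (-3163 + 7902)) - 3283 = (-2520 - 1144)/(114/7 + 4739) - 3283 = -3664/33287/7 - 3283 = -3664*7/33287 - 3283 = -25648/33287 - 3283 = -109306869/33287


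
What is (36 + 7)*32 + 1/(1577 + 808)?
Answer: 3281761/2385 ≈ 1376.0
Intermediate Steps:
(36 + 7)*32 + 1/(1577 + 808) = 43*32 + 1/2385 = 1376 + 1/2385 = 3281761/2385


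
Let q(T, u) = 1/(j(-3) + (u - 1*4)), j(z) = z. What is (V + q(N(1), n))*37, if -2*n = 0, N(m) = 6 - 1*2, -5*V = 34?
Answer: -8991/35 ≈ -256.89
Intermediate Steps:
V = -34/5 (V = -⅕*34 = -34/5 ≈ -6.8000)
N(m) = 4 (N(m) = 6 - 2 = 4)
n = 0 (n = -½*0 = 0)
q(T, u) = 1/(-7 + u) (q(T, u) = 1/(-3 + (u - 1*4)) = 1/(-3 + (u - 4)) = 1/(-3 + (-4 + u)) = 1/(-7 + u))
(V + q(N(1), n))*37 = (-34/5 + 1/(-7 + 0))*37 = (-34/5 + 1/(-7))*37 = (-34/5 - ⅐)*37 = -243/35*37 = -8991/35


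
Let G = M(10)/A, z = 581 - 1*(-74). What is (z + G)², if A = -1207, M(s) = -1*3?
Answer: 625029385744/1456849 ≈ 4.2903e+5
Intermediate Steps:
M(s) = -3
z = 655 (z = 581 + 74 = 655)
G = 3/1207 (G = -3/(-1207) = -3*(-1/1207) = 3/1207 ≈ 0.0024855)
(z + G)² = (655 + 3/1207)² = (790588/1207)² = 625029385744/1456849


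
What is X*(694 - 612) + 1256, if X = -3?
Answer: 1010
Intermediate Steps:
X*(694 - 612) + 1256 = -3*(694 - 612) + 1256 = -3*82 + 1256 = -246 + 1256 = 1010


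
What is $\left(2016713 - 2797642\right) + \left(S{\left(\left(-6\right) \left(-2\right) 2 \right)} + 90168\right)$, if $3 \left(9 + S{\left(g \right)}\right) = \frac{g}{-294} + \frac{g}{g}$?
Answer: $- \frac{33847715}{49} \approx -6.9077 \cdot 10^{5}$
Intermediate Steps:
$S{\left(g \right)} = - \frac{26}{3} - \frac{g}{882}$ ($S{\left(g \right)} = -9 + \frac{\frac{g}{-294} + \frac{g}{g}}{3} = -9 + \frac{g \left(- \frac{1}{294}\right) + 1}{3} = -9 + \frac{- \frac{g}{294} + 1}{3} = -9 + \frac{1 - \frac{g}{294}}{3} = -9 - \left(- \frac{1}{3} + \frac{g}{882}\right) = - \frac{26}{3} - \frac{g}{882}$)
$\left(2016713 - 2797642\right) + \left(S{\left(\left(-6\right) \left(-2\right) 2 \right)} + 90168\right) = \left(2016713 - 2797642\right) + \left(\left(- \frac{26}{3} - \frac{\left(-6\right) \left(-2\right) 2}{882}\right) + 90168\right) = -780929 + \left(\left(- \frac{26}{3} - \frac{12 \cdot 2}{882}\right) + 90168\right) = -780929 + \left(\left(- \frac{26}{3} - \frac{4}{147}\right) + 90168\right) = -780929 + \left(- \frac{426}{49} + 90168\right) = -780929 + \frac{4417806}{49} = - \frac{33847715}{49}$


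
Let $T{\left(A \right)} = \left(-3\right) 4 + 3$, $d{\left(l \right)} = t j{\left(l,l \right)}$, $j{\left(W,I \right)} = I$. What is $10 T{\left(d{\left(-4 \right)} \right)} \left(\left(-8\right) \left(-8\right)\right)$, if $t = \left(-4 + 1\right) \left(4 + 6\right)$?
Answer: $-5760$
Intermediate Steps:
$t = -30$ ($t = \left(-3\right) 10 = -30$)
$d{\left(l \right)} = - 30 l$
$T{\left(A \right)} = -9$ ($T{\left(A \right)} = -12 + 3 = -9$)
$10 T{\left(d{\left(-4 \right)} \right)} \left(\left(-8\right) \left(-8\right)\right) = 10 \left(-9\right) \left(\left(-8\right) \left(-8\right)\right) = \left(-90\right) 64 = -5760$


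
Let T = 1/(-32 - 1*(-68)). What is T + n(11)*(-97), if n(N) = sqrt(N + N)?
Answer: 1/36 - 97*sqrt(22) ≈ -454.94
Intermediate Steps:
T = 1/36 (T = 1/(-32 + 68) = 1/36 ≈ 0.027778)
n(N) = sqrt(2)*sqrt(N) (n(N) = sqrt(2*N) = sqrt(2)*sqrt(N))
T + n(11)*(-97) = 1/36 + (sqrt(2)*sqrt(11))*(-97) = 1/36 + sqrt(22)*(-97) = 1/36 - 97*sqrt(22)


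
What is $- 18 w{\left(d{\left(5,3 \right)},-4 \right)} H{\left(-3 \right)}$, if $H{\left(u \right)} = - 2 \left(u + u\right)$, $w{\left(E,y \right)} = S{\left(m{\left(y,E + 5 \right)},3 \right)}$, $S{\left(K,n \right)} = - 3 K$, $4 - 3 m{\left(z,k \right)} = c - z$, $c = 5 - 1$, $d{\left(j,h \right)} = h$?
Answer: $-864$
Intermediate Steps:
$c = 4$
$m{\left(z,k \right)} = \frac{z}{3}$ ($m{\left(z,k \right)} = \frac{4}{3} - \frac{4 - z}{3} = \frac{4}{3} + \left(- \frac{4}{3} + \frac{z}{3}\right) = \frac{z}{3}$)
$w{\left(E,y \right)} = - y$ ($w{\left(E,y \right)} = - 3 \frac{y}{3} = - y$)
$H{\left(u \right)} = - 4 u$ ($H{\left(u \right)} = - 2 \cdot 2 u = - 4 u$)
$- 18 w{\left(d{\left(5,3 \right)},-4 \right)} H{\left(-3 \right)} = - 18 \left(\left(-1\right) \left(-4\right)\right) \left(\left(-4\right) \left(-3\right)\right) = \left(-18\right) 4 \cdot 12 = \left(-72\right) 12 = -864$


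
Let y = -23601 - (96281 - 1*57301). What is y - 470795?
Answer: -533376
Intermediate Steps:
y = -62581 (y = -23601 - (96281 - 57301) = -23601 - 1*38980 = -23601 - 38980 = -62581)
y - 470795 = -62581 - 470795 = -533376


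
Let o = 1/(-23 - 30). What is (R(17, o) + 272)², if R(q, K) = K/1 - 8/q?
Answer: 59844326161/811801 ≈ 73718.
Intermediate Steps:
o = -1/53 (o = 1/(-53) = -1/53 ≈ -0.018868)
R(q, K) = K - 8/q (R(q, K) = K*1 - 8/q = K - 8/q)
(R(17, o) + 272)² = ((-1/53 - 8/17) + 272)² = (-441/901 + 272)² = (244631/901)² = 59844326161/811801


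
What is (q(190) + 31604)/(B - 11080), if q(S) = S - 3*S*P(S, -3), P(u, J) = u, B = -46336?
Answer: 38253/28708 ≈ 1.3325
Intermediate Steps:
q(S) = S - 3*S² (q(S) = S - 3*S*S = S - 3*S²)
(q(190) + 31604)/(B - 11080) = (190*(1 - 3*190) + 31604)/(-46336 - 11080) = (190*(1 - 570) + 31604)/(-57416) = (190*(-569) + 31604)*(-1/57416) = (-108110 + 31604)*(-1/57416) = -76506*(-1/57416) = 38253/28708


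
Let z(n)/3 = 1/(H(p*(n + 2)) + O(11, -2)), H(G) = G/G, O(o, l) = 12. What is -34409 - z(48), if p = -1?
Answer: -447320/13 ≈ -34409.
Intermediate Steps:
H(G) = 1
z(n) = 3/13 (z(n) = 3/(1 + 12) = 3/13)
-34409 - z(48) = -34409 - 1*3/13 = -34409 - 3/13 = -447320/13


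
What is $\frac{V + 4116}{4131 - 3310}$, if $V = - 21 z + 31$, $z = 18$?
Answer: $\frac{3769}{821} \approx 4.5907$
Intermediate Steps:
$V = -347$ ($V = \left(-21\right) 18 + 31 = -378 + 31 = -347$)
$\frac{V + 4116}{4131 - 3310} = \frac{-347 + 4116}{4131 - 3310} = \frac{3769}{821}$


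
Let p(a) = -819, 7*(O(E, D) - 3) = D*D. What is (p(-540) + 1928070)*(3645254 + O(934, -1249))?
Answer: 52183789876800/7 ≈ 7.4548e+12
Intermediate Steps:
O(E, D) = 3 + D²/7 (O(E, D) = 3 + (D*D)/7 = 3 + D²/7)
(p(-540) + 1928070)*(3645254 + O(934, -1249)) = (-819 + 1928070)*(3645254 + (3 + (⅐)*(-1249)²)) = 1927251*(3645254 + (3 + (⅐)*1560001)) = 1927251*(3645254 + (3 + 1560001/7)) = 1927251*(3645254 + 1560022/7) = 1927251*(27076800/7) = 52183789876800/7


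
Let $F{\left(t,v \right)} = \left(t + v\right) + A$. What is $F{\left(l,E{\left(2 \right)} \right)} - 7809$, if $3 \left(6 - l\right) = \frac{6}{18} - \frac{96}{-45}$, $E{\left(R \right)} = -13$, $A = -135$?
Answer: $- \frac{357832}{45} \approx -7951.8$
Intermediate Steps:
$l = \frac{233}{45}$ ($l = 6 - \frac{\frac{6}{18} - \frac{96}{-45}}{3} = 6 - \frac{6 \cdot \frac{1}{18} - - \frac{32}{15}}{3} = 6 - \frac{\frac{1}{3} + \frac{32}{15}}{3} = 6 - \frac{37}{45} = \frac{233}{45} \approx 5.1778$)
$F{\left(t,v \right)} = -135 + t + v$ ($F{\left(t,v \right)} = \left(t + v\right) - 135 = -135 + t + v$)
$F{\left(l,E{\left(2 \right)} \right)} - 7809 = \left(-135 + \frac{233}{45} - 13\right) - 7809 = - \frac{6427}{45} - 7809 = - \frac{357832}{45}$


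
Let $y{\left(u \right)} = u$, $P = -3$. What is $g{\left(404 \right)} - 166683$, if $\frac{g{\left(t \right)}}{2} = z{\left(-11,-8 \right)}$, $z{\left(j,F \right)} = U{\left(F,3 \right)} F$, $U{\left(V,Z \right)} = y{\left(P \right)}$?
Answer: $-166635$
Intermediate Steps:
$U{\left(V,Z \right)} = -3$
$z{\left(j,F \right)} = - 3 F$
$g{\left(t \right)} = 48$ ($g{\left(t \right)} = 2 \left(\left(-3\right) \left(-8\right)\right) = 2 \cdot 24 = 48$)
$g{\left(404 \right)} - 166683 = 48 - 166683 = -166635$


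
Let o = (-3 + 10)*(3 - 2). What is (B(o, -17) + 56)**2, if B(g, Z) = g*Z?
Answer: 3969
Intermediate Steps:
o = 7 (o = 7*1 = 7)
B(g, Z) = Z*g
(B(o, -17) + 56)**2 = (-17*7 + 56)**2 = (-119 + 56)**2 = (-63)**2 = 3969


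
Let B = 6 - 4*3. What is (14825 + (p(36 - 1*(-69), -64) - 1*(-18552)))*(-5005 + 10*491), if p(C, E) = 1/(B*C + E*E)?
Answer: -10990044885/3466 ≈ -3.1708e+6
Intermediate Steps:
B = -6 (B = 6 - 12 = -6)
p(C, E) = 1/(E**2 - 6*C) (p(C, E) = 1/(-6*C + E*E) = 1/(-6*C + E**2) = 1/(E**2 - 6*C))
(14825 + (p(36 - 1*(-69), -64) - 1*(-18552)))*(-5005 + 10*491) = (14825 + (-1/(-1*(-64)**2 + 6*(36 - 1*(-69))) - 1*(-18552)))*(-5005 + 10*491) = (14825 + (-1/(-1*4096 + 6*(36 + 69)) + 18552))*(-5005 + 4910) = (14825 + (-1/(-4096 + 6*105) + 18552))*(-95) = (14825 + (-1/(-4096 + 630) + 18552))*(-95) = (14825 + (-1/(-3466) + 18552))*(-95) = (14825 + (-1*(-1/3466) + 18552))*(-95) = (14825 + (1/3466 + 18552))*(-95) = (14825 + 64301233/3466)*(-95) = (115684683/3466)*(-95) = -10990044885/3466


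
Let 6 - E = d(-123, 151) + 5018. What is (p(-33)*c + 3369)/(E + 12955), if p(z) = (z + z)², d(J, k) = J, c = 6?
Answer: 29505/8066 ≈ 3.6579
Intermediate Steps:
E = -4889 (E = 6 - (-123 + 5018) = 6 - 1*4895 = 6 - 4895 = -4889)
p(z) = 4*z² (p(z) = (2*z)² = 4*z²)
(p(-33)*c + 3369)/(E + 12955) = ((4*(-33)²)*6 + 3369)/(-4889 + 12955) = ((4*1089)*6 + 3369)/8066 = (4356*6 + 3369)*(1/8066) = (26136 + 3369)*(1/8066) = 29505*(1/8066) = 29505/8066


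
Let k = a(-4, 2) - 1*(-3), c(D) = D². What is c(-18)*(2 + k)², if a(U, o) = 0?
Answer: 8100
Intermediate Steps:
k = 3 (k = 0 - 1*(-3) = 0 + 3 = 3)
c(-18)*(2 + k)² = (-18)²*(2 + 3)² = 324*5² = 324*25 = 8100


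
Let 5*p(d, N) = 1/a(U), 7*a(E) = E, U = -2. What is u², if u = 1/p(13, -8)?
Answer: 100/49 ≈ 2.0408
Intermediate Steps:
a(E) = E/7
p(d, N) = -7/10 (p(d, N) = 1/(5*(((⅐)*(-2)))) = 1/(5*(-2/7)) = (⅕)*(-7/2) = -7/10)
u = -10/7 (u = 1/(-7/10) = -10/7 ≈ -1.4286)
u² = (-10/7)² = 100/49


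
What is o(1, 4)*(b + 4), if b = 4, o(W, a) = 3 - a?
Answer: -8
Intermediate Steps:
o(1, 4)*(b + 4) = (3 - 1*4)*(4 + 4) = (3 - 4)*8 = -1*8 = -8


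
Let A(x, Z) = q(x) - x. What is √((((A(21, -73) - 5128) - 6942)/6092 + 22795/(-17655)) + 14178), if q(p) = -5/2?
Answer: √6558882145197280734/21510852 ≈ 119.06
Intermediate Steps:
q(p) = -5/2 (q(p) = -5*½ = -5/2)
A(x, Z) = -5/2 - x
√((((A(21, -73) - 5128) - 6942)/6092 + 22795/(-17655)) + 14178) = √(((((-5/2 - 1*21) - 5128) - 6942)/6092 + 22795/(-17655)) + 14178) = √(((((-5/2 - 21) - 5128) - 6942)*(1/6092) + 22795*(-1/17655)) + 14178) = √((((-47/2 - 5128) - 6942)*(1/6092) - 4559/3531) + 14178) = √(((-10303/2 - 6942)*(1/6092) - 4559/3531) + 14178) = √((-24187/2*1/6092 - 4559/3531) + 14178) = √((-24187/12184 - 4559/3531) + 14178) = √(-140951153/43021704 + 14178) = √(609820768159/43021704) = √6558882145197280734/21510852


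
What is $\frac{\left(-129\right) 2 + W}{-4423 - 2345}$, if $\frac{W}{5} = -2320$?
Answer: $\frac{5929}{3384} \approx 1.7521$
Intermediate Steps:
$W = -11600$ ($W = 5 \left(-2320\right) = -11600$)
$\frac{\left(-129\right) 2 + W}{-4423 - 2345} = \frac{\left(-129\right) 2 - 11600}{-4423 - 2345} = \frac{-258 - 11600}{-6768} = \left(-11858\right) \left(- \frac{1}{6768}\right) = \frac{5929}{3384}$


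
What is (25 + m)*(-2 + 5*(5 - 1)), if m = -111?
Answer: -1548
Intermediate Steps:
(25 + m)*(-2 + 5*(5 - 1)) = (25 - 111)*(-2 + 5*(5 - 1)) = -86*(-2 + 5*4) = -86*(-2 + 20) = -86*18 = -1548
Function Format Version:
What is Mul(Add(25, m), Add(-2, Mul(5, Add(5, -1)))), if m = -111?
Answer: -1548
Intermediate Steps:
Mul(Add(25, m), Add(-2, Mul(5, Add(5, -1)))) = Mul(Add(25, -111), Add(-2, Mul(5, Add(5, -1)))) = Mul(-86, Add(-2, Mul(5, 4))) = Mul(-86, Add(-2, 20)) = Mul(-86, 18) = -1548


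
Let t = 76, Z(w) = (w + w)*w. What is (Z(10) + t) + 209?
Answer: 485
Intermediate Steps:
Z(w) = 2*w² (Z(w) = (2*w)*w = 2*w²)
(Z(10) + t) + 209 = (2*10² + 76) + 209 = (2*100 + 76) + 209 = (200 + 76) + 209 = 276 + 209 = 485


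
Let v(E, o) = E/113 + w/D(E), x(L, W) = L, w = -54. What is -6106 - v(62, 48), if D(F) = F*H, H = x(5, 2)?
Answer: -106953149/17515 ≈ -6106.4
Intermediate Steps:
H = 5
D(F) = 5*F (D(F) = F*5 = 5*F)
v(E, o) = -54/(5*E) + E/113 (v(E, o) = E/113 - 54*1/(5*E) = E*(1/113) - 54/(5*E) = E/113 - 54/(5*E) = -54/(5*E) + E/113)
-6106 - v(62, 48) = -6106 - (-54/5/62 + (1/113)*62) = -6106 - (-54/5*1/62 + 62/113) = -6106 - (-27/155 + 62/113) = -6106 - 1*6559/17515 = -6106 - 6559/17515 = -106953149/17515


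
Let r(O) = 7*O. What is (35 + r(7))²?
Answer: 7056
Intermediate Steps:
(35 + r(7))² = (35 + 7*7)² = (35 + 49)² = 84² = 7056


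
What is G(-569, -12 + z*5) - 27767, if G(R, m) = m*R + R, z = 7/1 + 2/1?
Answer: -47113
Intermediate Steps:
z = 9 (z = 7*1 + 2*1 = 7 + 2 = 9)
G(R, m) = R + R*m (G(R, m) = R*m + R = R + R*m)
G(-569, -12 + z*5) - 27767 = -569*(1 + (-12 + 9*5)) - 27767 = -569*(1 + (-12 + 45)) - 27767 = -569*(1 + 33) - 27767 = -569*34 - 27767 = -19346 - 27767 = -47113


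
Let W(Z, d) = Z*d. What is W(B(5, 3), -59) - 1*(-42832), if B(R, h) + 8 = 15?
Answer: 42419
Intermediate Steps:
B(R, h) = 7 (B(R, h) = -8 + 15 = 7)
W(B(5, 3), -59) - 1*(-42832) = 7*(-59) - 1*(-42832) = -413 + 42832 = 42419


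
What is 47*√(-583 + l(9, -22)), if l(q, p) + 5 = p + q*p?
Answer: 94*I*√202 ≈ 1336.0*I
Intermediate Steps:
l(q, p) = -5 + p + p*q (l(q, p) = -5 + (p + q*p) = -5 + (p + p*q) = -5 + p + p*q)
47*√(-583 + l(9, -22)) = 47*√(-583 + (-5 - 22 - 22*9)) = 47*√(-583 + (-5 - 22 - 198)) = 47*√(-583 - 225) = 47*√(-808) = 47*(2*I*√202) = 94*I*√202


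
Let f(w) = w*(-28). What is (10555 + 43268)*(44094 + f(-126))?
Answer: 2563158906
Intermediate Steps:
f(w) = -28*w
(10555 + 43268)*(44094 + f(-126)) = (10555 + 43268)*(44094 - 28*(-126)) = 53823*(44094 + 3528) = 53823*47622 = 2563158906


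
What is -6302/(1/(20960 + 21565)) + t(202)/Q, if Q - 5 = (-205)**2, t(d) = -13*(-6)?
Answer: -1877287812737/7005 ≈ -2.6799e+8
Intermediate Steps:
t(d) = 78
Q = 42030 (Q = 5 + (-205)**2 = 5 + 42025 = 42030)
-6302/(1/(20960 + 21565)) + t(202)/Q = -6302/(1/(20960 + 21565)) + 78/42030 = -6302/(1/42525) + 78*(1/42030) = -6302/1/42525 + 13/7005 = -6302*42525 + 13/7005 = -267992550 + 13/7005 = -1877287812737/7005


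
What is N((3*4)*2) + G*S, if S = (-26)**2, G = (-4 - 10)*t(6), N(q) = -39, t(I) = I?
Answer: -56823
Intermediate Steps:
G = -84 (G = (-4 - 10)*6 = -14*6 = -84)
S = 676
N((3*4)*2) + G*S = -39 - 84*676 = -39 - 56784 = -56823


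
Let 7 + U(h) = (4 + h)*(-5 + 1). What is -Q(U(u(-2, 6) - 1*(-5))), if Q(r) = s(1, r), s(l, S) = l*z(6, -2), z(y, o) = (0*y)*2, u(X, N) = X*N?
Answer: 0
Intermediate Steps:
u(X, N) = N*X
z(y, o) = 0 (z(y, o) = 0*2 = 0)
s(l, S) = 0 (s(l, S) = l*0 = 0)
U(h) = -23 - 4*h (U(h) = -7 + (4 + h)*(-5 + 1) = -7 + (4 + h)*(-4) = -7 + (-16 - 4*h) = -23 - 4*h)
Q(r) = 0
-Q(U(u(-2, 6) - 1*(-5))) = -1*0 = 0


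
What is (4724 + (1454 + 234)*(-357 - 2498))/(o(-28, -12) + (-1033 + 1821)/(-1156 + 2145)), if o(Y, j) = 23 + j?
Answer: -4761556324/11667 ≈ -4.0812e+5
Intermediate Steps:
(4724 + (1454 + 234)*(-357 - 2498))/(o(-28, -12) + (-1033 + 1821)/(-1156 + 2145)) = (4724 + (1454 + 234)*(-357 - 2498))/((23 - 12) + (-1033 + 1821)/(-1156 + 2145)) = (4724 + 1688*(-2855))/(11 + 788/989) = (4724 - 4819240)/(11 + 788*(1/989)) = -4814516/(11 + 788/989) = -4814516/11667/989 = -4814516*989/11667 = -4761556324/11667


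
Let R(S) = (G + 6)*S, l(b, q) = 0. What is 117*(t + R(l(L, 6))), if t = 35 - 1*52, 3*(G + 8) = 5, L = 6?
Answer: -1989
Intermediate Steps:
G = -19/3 (G = -8 + (1/3)*5 = -8 + 5/3 = -19/3 ≈ -6.3333)
R(S) = -S/3 (R(S) = (-19/3 + 6)*S = -S/3)
t = -17 (t = 35 - 52 = -17)
117*(t + R(l(L, 6))) = 117*(-17 - 1/3*0) = 117*(-17 + 0) = 117*(-17) = -1989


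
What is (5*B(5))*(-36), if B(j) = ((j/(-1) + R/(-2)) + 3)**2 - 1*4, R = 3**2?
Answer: -6885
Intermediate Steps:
R = 9
B(j) = -4 + (-3/2 - j)**2 (B(j) = ((j/(-1) + 9/(-2)) + 3)**2 - 1*4 = ((j*(-1) + 9*(-1/2)) + 3)**2 - 4 = ((-j - 9/2) + 3)**2 - 4 = ((-9/2 - j) + 3)**2 - 4 = (-3/2 - j)**2 - 4 = -4 + (-3/2 - j)**2)
(5*B(5))*(-36) = (5*(-4 + (3 + 2*5)**2/4))*(-36) = (5*(-4 + (3 + 10)**2/4))*(-36) = (5*(-4 + (1/4)*13**2))*(-36) = (5*(-4 + (1/4)*169))*(-36) = (5*(-4 + 169/4))*(-36) = (5*(153/4))*(-36) = (765/4)*(-36) = -6885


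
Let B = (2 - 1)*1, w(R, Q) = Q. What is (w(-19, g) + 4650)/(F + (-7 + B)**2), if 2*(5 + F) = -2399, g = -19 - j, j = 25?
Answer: -9212/2337 ≈ -3.9418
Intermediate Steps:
g = -44 (g = -19 - 1*25 = -19 - 25 = -44)
B = 1 (B = 1*1 = 1)
F = -2409/2 (F = -5 + (1/2)*(-2399) = -5 - 2399/2 = -2409/2 ≈ -1204.5)
(w(-19, g) + 4650)/(F + (-7 + B)**2) = (-44 + 4650)/(-2409/2 + (-7 + 1)**2) = 4606/(-2409/2 + (-6)**2) = 4606/(-2409/2 + 36) = 4606/(-2337/2) = 4606*(-2/2337) = -9212/2337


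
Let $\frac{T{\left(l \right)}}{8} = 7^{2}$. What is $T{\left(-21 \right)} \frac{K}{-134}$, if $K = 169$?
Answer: $- \frac{33124}{67} \approx -494.39$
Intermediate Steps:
$T{\left(l \right)} = 392$ ($T{\left(l \right)} = 8 \cdot 7^{2} = 8 \cdot 49 = 392$)
$T{\left(-21 \right)} \frac{K}{-134} = 392 \frac{169}{-134} = 392 \cdot 169 \left(- \frac{1}{134}\right) = 392 \left(- \frac{169}{134}\right) = - \frac{33124}{67}$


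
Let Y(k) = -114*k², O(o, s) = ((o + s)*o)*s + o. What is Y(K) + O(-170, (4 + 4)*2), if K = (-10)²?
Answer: -721290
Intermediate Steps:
O(o, s) = o + o*s*(o + s) (O(o, s) = (o*(o + s))*s + o = o*s*(o + s) + o = o + o*s*(o + s))
K = 100
Y(K) + O(-170, (4 + 4)*2) = -114*100² - 170*(1 + ((4 + 4)*2)² - 170*(4 + 4)*2) = -114*10000 - 170*(1 + (8*2)² - 1360*2) = -1140000 - 170*(1 + 16² - 170*16) = -1140000 - 170*(1 + 256 - 2720) = -1140000 - 170*(-2463) = -1140000 + 418710 = -721290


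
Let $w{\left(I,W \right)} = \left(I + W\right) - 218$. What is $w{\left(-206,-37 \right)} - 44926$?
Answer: $-45387$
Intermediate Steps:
$w{\left(I,W \right)} = -218 + I + W$
$w{\left(-206,-37 \right)} - 44926 = \left(-218 - 206 - 37\right) - 44926 = -461 - 44926 = -45387$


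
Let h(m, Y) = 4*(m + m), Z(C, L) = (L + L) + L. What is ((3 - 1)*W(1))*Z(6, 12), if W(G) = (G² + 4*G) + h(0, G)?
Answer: 360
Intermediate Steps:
Z(C, L) = 3*L (Z(C, L) = 2*L + L = 3*L)
h(m, Y) = 8*m (h(m, Y) = 4*(2*m) = 8*m)
W(G) = G² + 4*G (W(G) = (G² + 4*G) + 8*0 = (G² + 4*G) + 0 = G² + 4*G)
((3 - 1)*W(1))*Z(6, 12) = ((3 - 1)*(1*(4 + 1)))*(3*12) = (2*(1*5))*36 = (2*5)*36 = 10*36 = 360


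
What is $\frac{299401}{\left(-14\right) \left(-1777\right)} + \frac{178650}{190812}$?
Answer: $\frac{2565573263}{197792539} \approx 12.971$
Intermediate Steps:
$\frac{299401}{\left(-14\right) \left(-1777\right)} + \frac{178650}{190812} = \frac{299401}{24878} + 178650 \cdot \frac{1}{190812} = 299401 \cdot \frac{1}{24878} + \frac{29775}{31802} = \frac{299401}{24878} + \frac{29775}{31802} = \frac{2565573263}{197792539}$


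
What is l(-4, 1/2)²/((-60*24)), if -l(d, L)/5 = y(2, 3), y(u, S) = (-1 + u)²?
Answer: -5/288 ≈ -0.017361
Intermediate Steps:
l(d, L) = -5 (l(d, L) = -5*(-1 + 2)² = -5*1² = -5*1 = -5)
l(-4, 1/2)²/((-60*24)) = (-5)²/((-60*24)) = 25/(-1440) = 25*(-1/1440) = -5/288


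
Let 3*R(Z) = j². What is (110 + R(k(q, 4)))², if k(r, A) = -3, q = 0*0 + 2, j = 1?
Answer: 109561/9 ≈ 12173.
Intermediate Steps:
q = 2 (q = 0 + 2 = 2)
R(Z) = ⅓ (R(Z) = (⅓)*1² = (⅓)*1 = ⅓)
(110 + R(k(q, 4)))² = (110 + ⅓)² = (331/3)² = 109561/9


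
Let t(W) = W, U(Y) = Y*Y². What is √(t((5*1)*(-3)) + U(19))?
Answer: 2*√1711 ≈ 82.729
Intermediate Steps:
U(Y) = Y³
√(t((5*1)*(-3)) + U(19)) = √((5*1)*(-3) + 19³) = √(5*(-3) + 6859) = √(-15 + 6859) = √6844 = 2*√1711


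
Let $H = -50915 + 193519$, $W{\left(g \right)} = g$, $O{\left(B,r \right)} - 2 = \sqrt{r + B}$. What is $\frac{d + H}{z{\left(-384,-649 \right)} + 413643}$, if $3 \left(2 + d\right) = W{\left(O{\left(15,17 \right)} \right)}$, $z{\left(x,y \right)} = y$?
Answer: $\frac{213904}{619491} + \frac{2 \sqrt{2}}{619491} \approx 0.34529$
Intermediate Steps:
$O{\left(B,r \right)} = 2 + \sqrt{B + r}$ ($O{\left(B,r \right)} = 2 + \sqrt{r + B} = 2 + \sqrt{B + r}$)
$d = - \frac{4}{3} + \frac{4 \sqrt{2}}{3}$ ($d = -2 + \frac{2 + \sqrt{15 + 17}}{3} = -2 + \frac{2 + \sqrt{32}}{3} = -2 + \frac{2 + 4 \sqrt{2}}{3} = -2 + \left(\frac{2}{3} + \frac{4 \sqrt{2}}{3}\right) = - \frac{4}{3} + \frac{4 \sqrt{2}}{3} \approx 0.55229$)
$H = 142604$
$\frac{d + H}{z{\left(-384,-649 \right)} + 413643} = \frac{\left(- \frac{4}{3} + \frac{4 \sqrt{2}}{3}\right) + 142604}{-649 + 413643} = \frac{\frac{427808}{3} + \frac{4 \sqrt{2}}{3}}{412994} = \left(\frac{427808}{3} + \frac{4 \sqrt{2}}{3}\right) \frac{1}{412994} = \frac{213904}{619491} + \frac{2 \sqrt{2}}{619491}$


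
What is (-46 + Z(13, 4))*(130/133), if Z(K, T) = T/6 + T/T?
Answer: -130/3 ≈ -43.333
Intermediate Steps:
Z(K, T) = 1 + T/6 (Z(K, T) = T*(⅙) + 1 = T/6 + 1 = 1 + T/6)
(-46 + Z(13, 4))*(130/133) = (-46 + (1 + (⅙)*4))*(130/133) = (-46 + (1 + ⅔))*(130*(1/133)) = (-46 + 5/3)*(130/133) = -133/3*130/133 = -130/3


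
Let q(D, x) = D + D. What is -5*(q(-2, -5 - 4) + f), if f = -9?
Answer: 65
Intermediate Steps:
q(D, x) = 2*D
-5*(q(-2, -5 - 4) + f) = -5*(2*(-2) - 9) = -5*(-4 - 9) = -5*(-13) = 65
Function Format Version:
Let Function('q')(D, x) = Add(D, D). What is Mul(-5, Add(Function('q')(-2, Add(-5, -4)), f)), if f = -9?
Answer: 65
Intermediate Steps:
Function('q')(D, x) = Mul(2, D)
Mul(-5, Add(Function('q')(-2, Add(-5, -4)), f)) = Mul(-5, Add(Mul(2, -2), -9)) = Mul(-5, Add(-4, -9)) = Mul(-5, -13) = 65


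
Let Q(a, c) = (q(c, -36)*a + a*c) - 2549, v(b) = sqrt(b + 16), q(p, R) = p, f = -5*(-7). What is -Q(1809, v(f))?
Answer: 2549 - 3618*sqrt(51) ≈ -23289.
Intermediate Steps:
f = 35
v(b) = sqrt(16 + b)
Q(a, c) = -2549 + 2*a*c (Q(a, c) = (c*a + a*c) - 2549 = (a*c + a*c) - 2549 = 2*a*c - 2549 = -2549 + 2*a*c)
-Q(1809, v(f)) = -(-2549 + 2*1809*sqrt(16 + 35)) = -(-2549 + 2*1809*sqrt(51)) = -(-2549 + 3618*sqrt(51)) = 2549 - 3618*sqrt(51)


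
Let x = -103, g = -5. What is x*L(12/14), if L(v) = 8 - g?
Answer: -1339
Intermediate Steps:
L(v) = 13 (L(v) = 8 - 1*(-5) = 8 + 5 = 13)
x*L(12/14) = -103*13 = -1339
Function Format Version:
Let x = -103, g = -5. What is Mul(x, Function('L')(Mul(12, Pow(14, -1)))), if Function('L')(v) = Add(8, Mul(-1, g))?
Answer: -1339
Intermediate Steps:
Function('L')(v) = 13 (Function('L')(v) = Add(8, Mul(-1, -5)) = Add(8, 5) = 13)
Mul(x, Function('L')(Mul(12, Pow(14, -1)))) = Mul(-103, 13) = -1339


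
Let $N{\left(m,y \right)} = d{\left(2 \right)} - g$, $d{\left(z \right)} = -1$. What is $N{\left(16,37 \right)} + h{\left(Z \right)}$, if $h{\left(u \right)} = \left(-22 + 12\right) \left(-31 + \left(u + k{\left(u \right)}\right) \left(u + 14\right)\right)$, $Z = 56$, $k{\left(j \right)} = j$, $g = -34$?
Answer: $-78057$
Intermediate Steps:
$N{\left(m,y \right)} = 33$ ($N{\left(m,y \right)} = -1 - -34 = -1 + 34 = 33$)
$h{\left(u \right)} = 310 - 20 u \left(14 + u\right)$ ($h{\left(u \right)} = \left(-22 + 12\right) \left(-31 + \left(u + u\right) \left(u + 14\right)\right) = - 10 \left(-31 + 2 u \left(14 + u\right)\right) = 310 - 20 u \left(14 + u\right)$)
$N{\left(16,37 \right)} + h{\left(Z \right)} = 33 - \left(15370 + 62720\right) = 33 - 78090 = -78057$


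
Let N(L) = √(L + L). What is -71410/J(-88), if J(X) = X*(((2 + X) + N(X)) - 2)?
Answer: -7141/792 - 7141*I*√11/17424 ≈ -9.0164 - 1.3593*I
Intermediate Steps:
N(L) = √2*√L (N(L) = √(2*L) = √2*√L)
J(X) = X*(X + √2*√X) (J(X) = X*(((2 + X) + √2*√X) - 2) = X*((2 + X + √2*√X) - 2) = X*(X + √2*√X))
-71410/J(-88) = -71410*(-1/(88*(-88 + √2*√(-88)))) = -71410*(-1/(88*(-88 + √2*(2*I*√22)))) = -71410*(-1/(88*(-88 + 4*I*√11))) = -71410/(7744 - 352*I*√11)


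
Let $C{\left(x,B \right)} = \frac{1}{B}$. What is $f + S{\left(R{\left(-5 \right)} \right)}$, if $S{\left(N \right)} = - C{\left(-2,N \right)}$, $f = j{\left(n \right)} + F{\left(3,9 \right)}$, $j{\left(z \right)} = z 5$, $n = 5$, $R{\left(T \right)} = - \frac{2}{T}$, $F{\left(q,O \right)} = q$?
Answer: $\frac{51}{2} \approx 25.5$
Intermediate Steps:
$j{\left(z \right)} = 5 z$
$f = 28$ ($f = 5 \cdot 5 + 3 = 25 + 3 = 28$)
$S{\left(N \right)} = - \frac{1}{N}$
$f + S{\left(R{\left(-5 \right)} \right)} = 28 - \frac{1}{\left(-2\right) \frac{1}{-5}} = 28 - \frac{1}{\left(-2\right) \left(- \frac{1}{5}\right)} = 28 - \frac{1}{\frac{2}{5}} = 28 - \frac{5}{2} = \frac{51}{2}$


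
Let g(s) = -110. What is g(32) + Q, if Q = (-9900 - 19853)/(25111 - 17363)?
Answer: -882033/7748 ≈ -113.84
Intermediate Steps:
Q = -29753/7748 ≈ -3.8401
g(32) + Q = -110 - 29753/7748 = -882033/7748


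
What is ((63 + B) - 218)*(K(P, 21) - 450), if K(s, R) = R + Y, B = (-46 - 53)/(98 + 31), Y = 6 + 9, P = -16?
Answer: 2772972/43 ≈ 64488.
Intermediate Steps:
Y = 15
B = -33/43 (B = -99/129 = -99*1/129 = -33/43 ≈ -0.76744)
K(s, R) = 15 + R (K(s, R) = R + 15 = 15 + R)
((63 + B) - 218)*(K(P, 21) - 450) = ((63 - 33/43) - 218)*((15 + 21) - 450) = (2676/43 - 218)*(36 - 450) = -6698/43*(-414) = 2772972/43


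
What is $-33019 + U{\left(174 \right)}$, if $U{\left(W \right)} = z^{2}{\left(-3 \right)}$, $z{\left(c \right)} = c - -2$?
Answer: $-33018$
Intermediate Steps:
$z{\left(c \right)} = 2 + c$ ($z{\left(c \right)} = c + 2 = 2 + c$)
$U{\left(W \right)} = 1$ ($U{\left(W \right)} = \left(2 - 3\right)^{2} = \left(-1\right)^{2} = 1$)
$-33019 + U{\left(174 \right)} = -33019 + 1 = -33018$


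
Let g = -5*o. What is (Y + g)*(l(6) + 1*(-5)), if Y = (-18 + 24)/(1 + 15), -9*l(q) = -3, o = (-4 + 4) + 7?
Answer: 1939/12 ≈ 161.58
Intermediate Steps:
o = 7 (o = 0 + 7 = 7)
l(q) = ⅓ (l(q) = -⅑*(-3) = ⅓)
g = -35 (g = -5*7 = -35)
Y = 3/8 (Y = 6/16 = 6*(1/16) = 3/8 ≈ 0.37500)
(Y + g)*(l(6) + 1*(-5)) = (3/8 - 35)*(⅓ + 1*(-5)) = -277*(⅓ - 5)/8 = -277/8*(-14/3) = 1939/12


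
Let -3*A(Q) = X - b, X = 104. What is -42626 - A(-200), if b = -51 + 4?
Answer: -127727/3 ≈ -42576.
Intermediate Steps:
b = -47
A(Q) = -151/3 (A(Q) = -(104 - 1*(-47))/3 = -(104 + 47)/3 = -⅓*151 = -151/3)
-42626 - A(-200) = -42626 - 1*(-151/3) = -42626 + 151/3 = -127727/3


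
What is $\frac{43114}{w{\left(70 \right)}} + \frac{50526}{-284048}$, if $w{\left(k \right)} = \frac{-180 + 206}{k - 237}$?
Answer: $- \frac{511289426875}{1846312} \approx -2.7692 \cdot 10^{5}$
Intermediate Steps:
$w{\left(k \right)} = \frac{26}{-237 + k}$
$\frac{43114}{w{\left(70 \right)}} + \frac{50526}{-284048} = \frac{43114}{26 \frac{1}{-237 + 70}} + \frac{50526}{-284048} = \frac{43114}{26 \frac{1}{-167}} + 50526 \left(- \frac{1}{284048}\right) = \frac{43114}{26 \left(- \frac{1}{167}\right)} - \frac{25263}{142024} = \frac{43114}{- \frac{26}{167}} - \frac{25263}{142024} = 43114 \left(- \frac{167}{26}\right) - \frac{25263}{142024} = - \frac{3600019}{13} - \frac{25263}{142024} = - \frac{511289426875}{1846312}$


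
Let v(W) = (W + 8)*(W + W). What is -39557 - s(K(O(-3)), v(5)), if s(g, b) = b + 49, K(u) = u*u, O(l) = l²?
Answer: -39736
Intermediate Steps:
K(u) = u²
v(W) = 2*W*(8 + W) (v(W) = (8 + W)*(2*W) = 2*W*(8 + W))
s(g, b) = 49 + b
-39557 - s(K(O(-3)), v(5)) = -39557 - (49 + 2*5*(8 + 5)) = -39557 - (49 + 2*5*13) = -39557 - (49 + 130) = -39557 - 1*179 = -39557 - 179 = -39736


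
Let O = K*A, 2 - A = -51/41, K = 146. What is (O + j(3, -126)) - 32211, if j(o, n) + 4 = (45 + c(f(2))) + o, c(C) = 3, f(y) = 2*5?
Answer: -1299306/41 ≈ -31690.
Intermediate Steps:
f(y) = 10
A = 133/41 (A = 2 - (-51)/41 = 2 - 1*(-51/41) = 2 + 51/41 = 133/41 ≈ 3.2439)
j(o, n) = 44 + o (j(o, n) = -4 + ((45 + 3) + o) = -4 + (48 + o) = 44 + o)
O = 19418/41 (O = 146*(133/41) = 19418/41 ≈ 473.61)
(O + j(3, -126)) - 32211 = (19418/41 + (44 + 3)) - 32211 = (19418/41 + 47) - 32211 = 21345/41 - 32211 = -1299306/41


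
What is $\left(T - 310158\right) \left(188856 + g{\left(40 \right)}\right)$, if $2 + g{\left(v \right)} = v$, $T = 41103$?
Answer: $-50822875170$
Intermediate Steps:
$g{\left(v \right)} = -2 + v$
$\left(T - 310158\right) \left(188856 + g{\left(40 \right)}\right) = \left(41103 - 310158\right) \left(188856 + \left(-2 + 40\right)\right) = - 269055 \left(188856 + 38\right) = \left(-269055\right) 188894 = -50822875170$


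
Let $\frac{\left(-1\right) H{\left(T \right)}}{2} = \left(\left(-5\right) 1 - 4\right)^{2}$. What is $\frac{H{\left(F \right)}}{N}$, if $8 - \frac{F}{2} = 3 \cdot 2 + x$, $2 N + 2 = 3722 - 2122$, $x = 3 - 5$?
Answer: $- \frac{162}{799} \approx -0.20275$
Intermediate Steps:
$x = -2$ ($x = 3 - 5 = -2$)
$N = 799$ ($N = -1 + \frac{3722 - 2122}{2} = -1 + \frac{1}{2} \cdot 1600 = -1 + 800 = 799$)
$F = 8$ ($F = 16 - 2 \left(3 \cdot 2 - 2\right) = 16 - 2 \left(6 - 2\right) = 16 - 8 = 8$)
$H{\left(T \right)} = -162$ ($H{\left(T \right)} = - 2 \left(\left(-5\right) 1 - 4\right)^{2} = - 2 \left(-5 - 4\right)^{2} = - 2 \left(-9\right)^{2} = \left(-2\right) 81 = -162$)
$\frac{H{\left(F \right)}}{N} = - \frac{162}{799}$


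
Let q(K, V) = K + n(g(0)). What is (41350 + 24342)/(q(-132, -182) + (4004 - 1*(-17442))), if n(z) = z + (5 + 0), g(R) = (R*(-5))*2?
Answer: 65692/21319 ≈ 3.0814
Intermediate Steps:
g(R) = -10*R (g(R) = -5*R*2 = -10*R)
n(z) = 5 + z (n(z) = z + 5 = 5 + z)
q(K, V) = 5 + K (q(K, V) = K + (5 - 10*0) = K + (5 + 0) = K + 5 = 5 + K)
(41350 + 24342)/(q(-132, -182) + (4004 - 1*(-17442))) = (41350 + 24342)/((5 - 132) + (4004 - 1*(-17442))) = 65692/(-127 + (4004 + 17442)) = 65692/(-127 + 21446) = 65692/21319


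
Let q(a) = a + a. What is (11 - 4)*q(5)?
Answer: 70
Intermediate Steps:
q(a) = 2*a
(11 - 4)*q(5) = (11 - 4)*(2*5) = 7*10 = 70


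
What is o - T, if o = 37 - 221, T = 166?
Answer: -350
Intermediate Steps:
o = -184
o - T = -184 - 1*166 = -184 - 166 = -350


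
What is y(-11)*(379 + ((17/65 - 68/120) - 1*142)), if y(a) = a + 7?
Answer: -184622/195 ≈ -946.78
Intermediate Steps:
y(a) = 7 + a
y(-11)*(379 + ((17/65 - 68/120) - 1*142)) = (7 - 11)*(379 + ((17/65 - 68/120) - 1*142)) = -4*(379 + ((17*(1/65) - 68*1/120) - 142)) = -4*(379 + ((17/65 - 17/30) - 142)) = -4*(379 + (-119/390 - 142)) = -4*(379 - 55499/390) = -4*92311/390 = -184622/195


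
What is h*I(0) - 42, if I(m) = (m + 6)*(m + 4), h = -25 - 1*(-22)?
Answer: -114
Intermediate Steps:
h = -3 (h = -25 + 22 = -3)
I(m) = (4 + m)*(6 + m) (I(m) = (6 + m)*(4 + m) = (4 + m)*(6 + m))
h*I(0) - 42 = -3*(24 + 0² + 10*0) - 42 = -3*(24 + 0 + 0) - 42 = -3*24 - 42 = -72 - 42 = -114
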